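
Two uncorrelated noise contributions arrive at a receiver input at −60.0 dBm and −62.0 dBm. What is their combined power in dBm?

−57.9 dBm

Convert to linear, add, convert back:
P₁ = 1.00×10⁻⁹ W, P₂ = 6.31×10⁻¹⁰ W
P_tot = 1.63×10⁻⁹ W → 10 log₁₀(P_tot / 10⁻³) = −57.9 dBm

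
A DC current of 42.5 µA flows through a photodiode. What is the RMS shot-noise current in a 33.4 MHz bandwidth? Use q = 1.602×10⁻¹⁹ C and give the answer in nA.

I_n = √(2qI·B)
2qI·B = 2 × 1.602×10⁻¹⁹ × 4.25×10⁻⁵ × 3.34×10⁷ = 4.55×10⁻¹⁶ A²
I_n = √(4.55×10⁻¹⁶) = 2.13×10⁻⁸ A = 21.3 nA

21.3 nA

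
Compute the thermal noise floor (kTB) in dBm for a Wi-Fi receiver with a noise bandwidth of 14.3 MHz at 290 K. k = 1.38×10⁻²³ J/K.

P_n = kTB = 1.38×10⁻²³ × 290 × 1.43×10⁷ = 5.72×10⁻¹⁴ W
In dBm: 10 log₁₀(5.72×10⁻¹⁴ / 10⁻³) = −102.4 dBm

−102.4 dBm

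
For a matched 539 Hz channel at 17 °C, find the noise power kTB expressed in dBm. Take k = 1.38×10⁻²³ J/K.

T = 17 °C + 273.15 = 290.15 K
P_n = kTB = 1.38×10⁻²³ × 290.15 × 5.39×10² = 2.16×10⁻¹⁸ W
In dBm: 10 log₁₀(2.16×10⁻¹⁸ / 10⁻³) = −146.7 dBm

−146.7 dBm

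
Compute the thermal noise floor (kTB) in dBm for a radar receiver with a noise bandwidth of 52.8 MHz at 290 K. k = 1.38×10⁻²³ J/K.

P_n = kTB = 1.38×10⁻²³ × 290 × 5.28×10⁷ = 2.11×10⁻¹³ W
In dBm: 10 log₁₀(2.11×10⁻¹³ / 10⁻³) = −96.8 dBm

−96.8 dBm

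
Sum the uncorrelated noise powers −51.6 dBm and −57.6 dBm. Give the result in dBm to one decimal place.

Convert to linear, add, convert back:
P₁ = 6.92×10⁻⁹ W, P₂ = 1.74×10⁻⁹ W
P_tot = 8.66×10⁻⁹ W → 10 log₁₀(P_tot / 10⁻³) = −50.6 dBm

−50.6 dBm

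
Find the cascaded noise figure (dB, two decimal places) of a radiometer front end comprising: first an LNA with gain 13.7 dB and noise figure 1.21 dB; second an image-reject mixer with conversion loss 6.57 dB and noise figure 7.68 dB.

1.84 dB

Convert to linear (a loss of L dB is a gain of −L dB): F_i = 10^(NF_i/10), G_i = 10^(G_i,dB/10)
  Stage 1: F_1 = 10^(1.21/10) = 1.321, G_1 = 10^(13.7/10) = 23.44
  Stage 2: F_2 = 10^(7.68/10) = 5.861, G_2 = 10^(−6.57/10) = 0.2203
Friis cascade:
  F = 1.321 + (5.861 − 1)/23.44 = 1.529
NF = 10 log₁₀(1.529) = 1.84 dB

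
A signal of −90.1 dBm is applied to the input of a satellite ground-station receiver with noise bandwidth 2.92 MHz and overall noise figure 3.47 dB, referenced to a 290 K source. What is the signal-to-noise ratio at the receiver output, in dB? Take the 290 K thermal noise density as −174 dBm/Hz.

15.8 dB

Noise floor: N = −174 + 10 log₁₀(B) + NF
10 log₁₀(2.92×10⁶) = 64.65 dB
N = −174 + 64.65 + 3.47 = −105.88 dBm
SNR = P_sig − N = −90.1 − (−105.88) = 15.78 dB → 15.8 dB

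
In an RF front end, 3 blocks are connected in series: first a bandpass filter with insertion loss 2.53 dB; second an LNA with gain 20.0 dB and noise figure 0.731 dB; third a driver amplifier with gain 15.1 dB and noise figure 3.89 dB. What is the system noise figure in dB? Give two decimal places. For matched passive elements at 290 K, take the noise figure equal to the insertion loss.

3.31 dB

Convert to linear (a loss of L dB is a gain of −L dB): F_i = 10^(NF_i/10), G_i = 10^(G_i,dB/10)
  Stage 1: F_1 = 10^(2.53/10) = 1.791, G_1 = 10^(−2.53/10) = 0.5585
  Stage 2: F_2 = 10^(0.731/10) = 1.183, G_2 = 10^(20.0/10) = 100.0
  Stage 3: F_3 = 10^(3.89/10) = 2.449, G_3 = 10^(15.1/10) = 32.36
Friis cascade:
  F = 1.791 + (1.183 − 1)/0.5585 + (2.449 − 1)/55.85 = 2.145
NF = 10 log₁₀(2.145) = 3.31 dB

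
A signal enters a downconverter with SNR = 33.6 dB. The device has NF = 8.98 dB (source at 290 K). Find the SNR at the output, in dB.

24.62 dB

By definition F = SNR_in/SNR_out, so in dB: SNR_out = SNR_in − NF
SNR_out = 33.6 − 8.98 = 24.62 dB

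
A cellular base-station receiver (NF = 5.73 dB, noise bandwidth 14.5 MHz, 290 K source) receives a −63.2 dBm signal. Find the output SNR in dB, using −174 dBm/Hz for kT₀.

Noise floor: N = −174 + 10 log₁₀(B) + NF
10 log₁₀(1.45×10⁷) = 71.61 dB
N = −174 + 71.61 + 5.73 = −96.66 dBm
SNR = P_sig − N = −63.2 − (−96.66) = 33.46 dB → 33.5 dB

33.5 dB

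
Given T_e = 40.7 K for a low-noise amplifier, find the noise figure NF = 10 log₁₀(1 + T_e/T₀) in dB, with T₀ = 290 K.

0.570 dB

F = 1 + T_e/T₀ = 1 + 40.7/290 = 1.14034
NF = 10 log₁₀(1.14034) = 0.570 dB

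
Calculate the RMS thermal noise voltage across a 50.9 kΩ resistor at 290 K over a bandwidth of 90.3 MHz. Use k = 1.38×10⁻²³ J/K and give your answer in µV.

V_n = √(4kTRB)
4kTRB = 4 × 1.38×10⁻²³ × 290 × 5.09×10⁴ × 9.03×10⁷ = 7.36×10⁻⁸ V²
V_n = √(7.36×10⁻⁸) = 2.71×10⁻⁴ V = 271 µV

271 µV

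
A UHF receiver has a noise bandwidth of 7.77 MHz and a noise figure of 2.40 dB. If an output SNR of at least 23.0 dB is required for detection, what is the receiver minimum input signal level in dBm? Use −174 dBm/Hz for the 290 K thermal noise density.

−79.7 dBm

Sensitivity = −174 + 10 log₁₀(B) + NF + SNR_min
= −174 + 68.9 + 2.40 + 23.0
= −79.70 dBm → −79.7 dBm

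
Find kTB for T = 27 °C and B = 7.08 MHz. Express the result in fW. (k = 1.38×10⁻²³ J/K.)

29.3 fW

T = 27 °C + 273.15 = 300.15 K
P_n = kTB = 1.38×10⁻²³ × 300.15 × 7.08×10⁶ = 2.93×10⁻¹⁴ W = 29.3 fW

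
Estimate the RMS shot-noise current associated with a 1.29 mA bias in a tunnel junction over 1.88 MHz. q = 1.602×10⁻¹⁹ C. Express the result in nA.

I_n = √(2qI·B)
2qI·B = 2 × 1.602×10⁻¹⁹ × 1.29×10⁻³ × 1.88×10⁶ = 7.77×10⁻¹⁶ A²
I_n = √(7.77×10⁻¹⁶) = 2.79×10⁻⁸ A = 27.9 nA

27.9 nA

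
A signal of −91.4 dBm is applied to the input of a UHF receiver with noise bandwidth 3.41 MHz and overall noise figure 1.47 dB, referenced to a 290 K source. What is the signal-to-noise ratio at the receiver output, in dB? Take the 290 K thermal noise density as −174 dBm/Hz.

Noise floor: N = −174 + 10 log₁₀(B) + NF
10 log₁₀(3.41×10⁶) = 65.33 dB
N = −174 + 65.33 + 1.47 = −107.20 dBm
SNR = P_sig − N = −91.4 − (−107.20) = 15.80 dB → 15.8 dB

15.8 dB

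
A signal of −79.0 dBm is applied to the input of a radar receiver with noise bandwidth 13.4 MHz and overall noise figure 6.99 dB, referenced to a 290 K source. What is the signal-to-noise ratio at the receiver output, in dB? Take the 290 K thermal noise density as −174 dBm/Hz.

Noise floor: N = −174 + 10 log₁₀(B) + NF
10 log₁₀(1.34×10⁷) = 71.27 dB
N = −174 + 71.27 + 6.99 = −95.74 dBm
SNR = P_sig − N = −79.0 − (−95.74) = 16.74 dB → 16.7 dB

16.7 dB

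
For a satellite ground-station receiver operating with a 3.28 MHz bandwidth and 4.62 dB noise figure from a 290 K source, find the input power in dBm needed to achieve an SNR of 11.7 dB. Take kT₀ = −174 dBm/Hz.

−92.5 dBm

Sensitivity = −174 + 10 log₁₀(B) + NF + SNR_min
= −174 + 65.16 + 4.62 + 11.7
= −92.52 dBm → −92.5 dBm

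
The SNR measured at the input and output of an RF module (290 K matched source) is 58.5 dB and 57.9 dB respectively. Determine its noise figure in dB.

NF (dB) = SNR_in(dB) − SNR_out(dB) when the source is at T₀
NF = 58.5 − 57.9 = 0.6 dB

0.6 dB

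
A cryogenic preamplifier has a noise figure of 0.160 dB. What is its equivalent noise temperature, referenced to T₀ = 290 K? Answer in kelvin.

10.9 K

F = 10^(0.160/10) = 1.03753
T_e = (F − 1)·T₀ = (1.03753 − 1) × 290 = 10.9 K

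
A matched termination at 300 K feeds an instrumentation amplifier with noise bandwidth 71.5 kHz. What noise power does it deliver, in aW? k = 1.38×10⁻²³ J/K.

P_n = kTB = 1.38×10⁻²³ × 300 × 7.15×10⁴ = 2.96×10⁻¹⁶ W = 296 aW

296 aW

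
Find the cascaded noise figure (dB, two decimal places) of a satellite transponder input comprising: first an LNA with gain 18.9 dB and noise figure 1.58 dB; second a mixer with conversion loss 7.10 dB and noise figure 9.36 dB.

1.87 dB

Convert to linear (a loss of L dB is a gain of −L dB): F_i = 10^(NF_i/10), G_i = 10^(G_i,dB/10)
  Stage 1: F_1 = 10^(1.58/10) = 1.439, G_1 = 10^(18.9/10) = 77.62
  Stage 2: F_2 = 10^(9.36/10) = 8.630, G_2 = 10^(−7.10/10) = 0.1950
Friis cascade:
  F = 1.439 + (8.630 − 1)/77.62 = 1.537
NF = 10 log₁₀(1.537) = 1.87 dB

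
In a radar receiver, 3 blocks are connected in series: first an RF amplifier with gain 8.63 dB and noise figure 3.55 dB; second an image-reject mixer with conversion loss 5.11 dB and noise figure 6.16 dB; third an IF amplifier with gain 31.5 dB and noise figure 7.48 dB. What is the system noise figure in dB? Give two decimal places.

6.76 dB

Convert to linear (a loss of L dB is a gain of −L dB): F_i = 10^(NF_i/10), G_i = 10^(G_i,dB/10)
  Stage 1: F_1 = 10^(3.55/10) = 2.265, G_1 = 10^(8.63/10) = 7.295
  Stage 2: F_2 = 10^(6.16/10) = 4.130, G_2 = 10^(−5.11/10) = 0.3083
  Stage 3: F_3 = 10^(7.48/10) = 5.598, G_3 = 10^(31.5/10) = 1413
Friis cascade:
  F = 2.265 + (4.130 − 1)/7.295 + (5.598 − 1)/2.249 = 4.738
NF = 10 log₁₀(4.738) = 6.76 dB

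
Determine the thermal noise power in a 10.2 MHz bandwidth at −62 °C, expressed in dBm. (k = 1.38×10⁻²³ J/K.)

−105.3 dBm

T = −62 °C + 273.15 = 211.15 K
P_n = kTB = 1.38×10⁻²³ × 211.15 × 1.02×10⁷ = 2.97×10⁻¹⁴ W
In dBm: 10 log₁₀(2.97×10⁻¹⁴ / 10⁻³) = −105.3 dBm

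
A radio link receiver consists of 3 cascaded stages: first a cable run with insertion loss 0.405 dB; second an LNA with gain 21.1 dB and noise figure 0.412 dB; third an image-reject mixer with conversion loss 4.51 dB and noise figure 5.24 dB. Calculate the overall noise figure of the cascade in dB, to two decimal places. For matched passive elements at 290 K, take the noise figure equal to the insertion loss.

0.89 dB

Convert to linear (a loss of L dB is a gain of −L dB): F_i = 10^(NF_i/10), G_i = 10^(G_i,dB/10)
  Stage 1: F_1 = 10^(0.405/10) = 1.098, G_1 = 10^(−0.405/10) = 0.9110
  Stage 2: F_2 = 10^(0.412/10) = 1.100, G_2 = 10^(21.1/10) = 128.8
  Stage 3: F_3 = 10^(5.24/10) = 3.342, G_3 = 10^(−4.51/10) = 0.3540
Friis cascade:
  F = 1.098 + (1.100 − 1)/0.9110 + (3.342 − 1)/117.4 = 1.227
NF = 10 log₁₀(1.227) = 0.89 dB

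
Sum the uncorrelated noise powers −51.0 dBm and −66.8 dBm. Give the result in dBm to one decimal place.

Convert to linear, add, convert back:
P₁ = 7.94×10⁻⁹ W, P₂ = 2.09×10⁻¹⁰ W
P_tot = 8.15×10⁻⁹ W → 10 log₁₀(P_tot / 10⁻³) = −50.9 dBm

−50.9 dBm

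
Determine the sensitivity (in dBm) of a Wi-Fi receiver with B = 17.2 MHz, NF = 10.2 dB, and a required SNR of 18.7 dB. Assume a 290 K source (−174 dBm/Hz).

−72.7 dBm

Sensitivity = −174 + 10 log₁₀(B) + NF + SNR_min
= −174 + 72.36 + 10.2 + 18.7
= −72.74 dBm → −72.7 dBm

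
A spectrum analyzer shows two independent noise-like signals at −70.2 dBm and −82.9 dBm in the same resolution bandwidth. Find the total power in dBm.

Convert to linear, add, convert back:
P₁ = 9.55×10⁻¹¹ W, P₂ = 5.13×10⁻¹² W
P_tot = 1.01×10⁻¹⁰ W → 10 log₁₀(P_tot / 10⁻³) = −70.0 dBm

−70.0 dBm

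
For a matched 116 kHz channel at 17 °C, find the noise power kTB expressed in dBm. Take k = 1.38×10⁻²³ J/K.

T = 17 °C + 273.15 = 290.15 K
P_n = kTB = 1.38×10⁻²³ × 290.15 × 1.16×10⁵ = 4.64×10⁻¹⁶ W
In dBm: 10 log₁₀(4.64×10⁻¹⁶ / 10⁻³) = −123.3 dBm

−123.3 dBm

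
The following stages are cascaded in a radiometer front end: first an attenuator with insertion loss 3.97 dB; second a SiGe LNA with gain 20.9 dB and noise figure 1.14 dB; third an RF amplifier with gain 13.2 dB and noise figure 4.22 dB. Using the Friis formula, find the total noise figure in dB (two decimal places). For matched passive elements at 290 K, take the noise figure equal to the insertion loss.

Convert to linear (a loss of L dB is a gain of −L dB): F_i = 10^(NF_i/10), G_i = 10^(G_i,dB/10)
  Stage 1: F_1 = 10^(3.97/10) = 2.495, G_1 = 10^(−3.97/10) = 0.4009
  Stage 2: F_2 = 10^(1.14/10) = 1.300, G_2 = 10^(20.9/10) = 123.0
  Stage 3: F_3 = 10^(4.22/10) = 2.642, G_3 = 10^(13.2/10) = 20.89
Friis cascade:
  F = 2.495 + (1.300 − 1)/0.4009 + (2.642 − 1)/49.32 = 3.277
NF = 10 log₁₀(3.277) = 5.15 dB

5.15 dB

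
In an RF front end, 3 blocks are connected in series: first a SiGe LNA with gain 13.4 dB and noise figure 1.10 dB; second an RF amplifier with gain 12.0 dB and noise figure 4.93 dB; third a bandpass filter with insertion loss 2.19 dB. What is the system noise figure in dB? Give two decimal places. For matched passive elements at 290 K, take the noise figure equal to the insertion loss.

Convert to linear (a loss of L dB is a gain of −L dB): F_i = 10^(NF_i/10), G_i = 10^(G_i,dB/10)
  Stage 1: F_1 = 10^(1.10/10) = 1.288, G_1 = 10^(13.4/10) = 21.88
  Stage 2: F_2 = 10^(4.93/10) = 3.112, G_2 = 10^(12.0/10) = 15.85
  Stage 3: F_3 = 10^(2.19/10) = 1.656, G_3 = 10^(−2.19/10) = 0.6039
Friis cascade:
  F = 1.288 + (3.112 − 1)/21.88 + (1.656 − 1)/346.7 = 1.387
NF = 10 log₁₀(1.387) = 1.42 dB

1.42 dB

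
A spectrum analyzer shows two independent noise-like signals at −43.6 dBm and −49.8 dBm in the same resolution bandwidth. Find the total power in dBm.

−42.7 dBm

Convert to linear, add, convert back:
P₁ = 4.37×10⁻⁸ W, P₂ = 1.05×10⁻⁸ W
P_tot = 5.41×10⁻⁸ W → 10 log₁₀(P_tot / 10⁻³) = −42.7 dBm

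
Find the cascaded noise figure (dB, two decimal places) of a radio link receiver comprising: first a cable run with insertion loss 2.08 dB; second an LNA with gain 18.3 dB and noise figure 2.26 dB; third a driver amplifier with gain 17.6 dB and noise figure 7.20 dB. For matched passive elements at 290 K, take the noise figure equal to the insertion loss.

4.50 dB

Convert to linear (a loss of L dB is a gain of −L dB): F_i = 10^(NF_i/10), G_i = 10^(G_i,dB/10)
  Stage 1: F_1 = 10^(2.08/10) = 1.614, G_1 = 10^(−2.08/10) = 0.6194
  Stage 2: F_2 = 10^(2.26/10) = 1.683, G_2 = 10^(18.3/10) = 67.61
  Stage 3: F_3 = 10^(7.20/10) = 5.248, G_3 = 10^(17.6/10) = 57.54
Friis cascade:
  F = 1.614 + (1.683 − 1)/0.6194 + (5.248 − 1)/41.88 = 2.818
NF = 10 log₁₀(2.818) = 4.50 dB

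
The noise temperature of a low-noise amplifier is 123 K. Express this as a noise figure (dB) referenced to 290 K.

1.54 dB

F = 1 + T_e/T₀ = 1 + 123/290 = 1.42414
NF = 10 log₁₀(1.42414) = 1.54 dB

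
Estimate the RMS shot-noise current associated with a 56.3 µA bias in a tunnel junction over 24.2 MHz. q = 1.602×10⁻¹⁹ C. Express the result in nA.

I_n = √(2qI·B)
2qI·B = 2 × 1.602×10⁻¹⁹ × 5.63×10⁻⁵ × 2.42×10⁷ = 4.37×10⁻¹⁶ A²
I_n = √(4.37×10⁻¹⁶) = 2.09×10⁻⁸ A = 20.9 nA

20.9 nA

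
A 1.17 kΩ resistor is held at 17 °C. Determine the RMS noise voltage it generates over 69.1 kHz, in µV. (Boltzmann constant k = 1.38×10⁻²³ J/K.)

T = 17 °C + 273.15 = 290.15 K
V_n = √(4kTRB)
4kTRB = 4 × 1.38×10⁻²³ × 290.15 × 1.17×10³ × 6.91×10⁴ = 1.29×10⁻¹² V²
V_n = √(1.29×10⁻¹²) = 1.14×10⁻⁶ V = 1.14 µV

1.14 µV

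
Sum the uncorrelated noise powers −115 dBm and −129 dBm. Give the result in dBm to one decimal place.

Convert to linear, add, convert back:
P₁ = 3.16×10⁻¹⁵ W, P₂ = 1.26×10⁻¹⁶ W
P_tot = 3.29×10⁻¹⁵ W → 10 log₁₀(P_tot / 10⁻³) = −114.8 dBm

−114.8 dBm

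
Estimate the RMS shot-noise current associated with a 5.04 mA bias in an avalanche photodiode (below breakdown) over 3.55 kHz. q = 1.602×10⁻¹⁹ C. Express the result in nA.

I_n = √(2qI·B)
2qI·B = 2 × 1.602×10⁻¹⁹ × 5.04×10⁻³ × 3.55×10³ = 5.73×10⁻¹⁸ A²
I_n = √(5.73×10⁻¹⁸) = 2.39×10⁻⁹ A = 2.39 nA

2.39 nA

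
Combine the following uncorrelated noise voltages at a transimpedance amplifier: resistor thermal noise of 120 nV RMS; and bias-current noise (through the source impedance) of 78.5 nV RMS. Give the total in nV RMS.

Uncorrelated sources add in power (mean-square): V_tot = √(ΣV_i²)
V_tot = √[(1.20×10⁻⁷)² + (7.85×10⁻⁸)²] = 1.43×10⁻⁷ V = 143 nV

143 nV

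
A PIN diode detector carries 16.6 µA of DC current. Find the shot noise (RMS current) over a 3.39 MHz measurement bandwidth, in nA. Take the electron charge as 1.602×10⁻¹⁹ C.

4.25 nA

I_n = √(2qI·B)
2qI·B = 2 × 1.602×10⁻¹⁹ × 1.66×10⁻⁵ × 3.39×10⁶ = 1.80×10⁻¹⁷ A²
I_n = √(1.80×10⁻¹⁷) = 4.25×10⁻⁹ A = 4.25 nA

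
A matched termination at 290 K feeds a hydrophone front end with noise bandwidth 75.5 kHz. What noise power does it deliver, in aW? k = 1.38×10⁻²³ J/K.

302 aW

P_n = kTB = 1.38×10⁻²³ × 290 × 7.55×10⁴ = 3.02×10⁻¹⁶ W = 302 aW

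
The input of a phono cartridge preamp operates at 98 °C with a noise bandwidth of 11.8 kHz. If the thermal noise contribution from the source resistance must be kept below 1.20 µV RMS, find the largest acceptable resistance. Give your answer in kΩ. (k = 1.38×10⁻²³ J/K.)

5.96 kΩ

T = 98 °C + 273.15 = 371.15 K
Johnson–Nyquist: V_n = √(4kTRB) ⇒ R = V_n² / (4kTB)
4kTB = 4 × 1.38×10⁻²³ × 371.15 × 1.18×10⁴ = 2.42×10⁻¹⁶
R = (1.20×10⁻⁶)² / 2.42×10⁻¹⁶ = 5.96×10³ Ω = 5.96 kΩ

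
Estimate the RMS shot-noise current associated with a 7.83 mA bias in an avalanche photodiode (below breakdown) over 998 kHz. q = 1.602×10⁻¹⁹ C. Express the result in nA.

50.0 nA

I_n = √(2qI·B)
2qI·B = 2 × 1.602×10⁻¹⁹ × 7.83×10⁻³ × 9.98×10⁵ = 2.50×10⁻¹⁵ A²
I_n = √(2.50×10⁻¹⁵) = 5.00×10⁻⁸ A = 50.0 nA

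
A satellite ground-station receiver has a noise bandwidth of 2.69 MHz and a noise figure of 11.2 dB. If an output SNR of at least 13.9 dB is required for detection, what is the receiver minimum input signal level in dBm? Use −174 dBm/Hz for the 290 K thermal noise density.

Sensitivity = −174 + 10 log₁₀(B) + NF + SNR_min
= −174 + 64.3 + 11.2 + 13.9
= −84.6 dBm → −84.6 dBm

−84.6 dBm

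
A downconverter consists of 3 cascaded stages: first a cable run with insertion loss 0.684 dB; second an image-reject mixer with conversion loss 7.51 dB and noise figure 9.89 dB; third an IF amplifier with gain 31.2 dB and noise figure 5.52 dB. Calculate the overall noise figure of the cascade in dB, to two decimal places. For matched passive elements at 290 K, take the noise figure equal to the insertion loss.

Convert to linear (a loss of L dB is a gain of −L dB): F_i = 10^(NF_i/10), G_i = 10^(G_i,dB/10)
  Stage 1: F_1 = 10^(0.684/10) = 1.171, G_1 = 10^(−0.684/10) = 0.8543
  Stage 2: F_2 = 10^(9.89/10) = 9.750, G_2 = 10^(−7.51/10) = 0.1774
  Stage 3: F_3 = 10^(5.52/10) = 3.565, G_3 = 10^(31.2/10) = 1318
Friis cascade:
  F = 1.171 + (9.750 − 1)/0.8543 + (3.565 − 1)/0.1516 = 28.33
NF = 10 log₁₀(28.33) = 14.52 dB

14.52 dB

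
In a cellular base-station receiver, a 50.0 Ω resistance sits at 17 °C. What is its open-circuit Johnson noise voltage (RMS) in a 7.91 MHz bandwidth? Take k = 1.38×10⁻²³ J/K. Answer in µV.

T = 17 °C + 273.15 = 290.15 K
V_n = √(4kTRB)
4kTRB = 4 × 1.38×10⁻²³ × 290.15 × 5.00×10¹ × 7.91×10⁶ = 6.33×10⁻¹² V²
V_n = √(6.33×10⁻¹²) = 2.52×10⁻⁶ V = 2.52 µV

2.52 µV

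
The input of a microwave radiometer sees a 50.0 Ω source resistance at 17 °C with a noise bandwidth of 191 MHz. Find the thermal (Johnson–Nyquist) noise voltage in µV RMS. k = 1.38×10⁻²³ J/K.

12.4 µV

T = 17 °C + 273.15 = 290.15 K
V_n = √(4kTRB)
4kTRB = 4 × 1.38×10⁻²³ × 290.15 × 5.00×10¹ × 1.91×10⁸ = 1.53×10⁻¹⁰ V²
V_n = √(1.53×10⁻¹⁰) = 1.24×10⁻⁵ V = 12.4 µV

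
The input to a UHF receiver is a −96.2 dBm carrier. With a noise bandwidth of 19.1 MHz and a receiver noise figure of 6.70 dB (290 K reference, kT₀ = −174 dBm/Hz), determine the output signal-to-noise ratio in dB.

Noise floor: N = −174 + 10 log₁₀(B) + NF
10 log₁₀(1.91×10⁷) = 72.81 dB
N = −174 + 72.81 + 6.70 = −94.49 dBm
SNR = P_sig − N = −96.2 − (−94.49) = −1.71 dB → −1.7 dB

−1.7 dB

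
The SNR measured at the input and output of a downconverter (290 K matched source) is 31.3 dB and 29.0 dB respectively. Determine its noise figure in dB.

NF (dB) = SNR_in(dB) − SNR_out(dB) when the source is at T₀
NF = 31.3 − 29.0 = 2.3 dB

2.3 dB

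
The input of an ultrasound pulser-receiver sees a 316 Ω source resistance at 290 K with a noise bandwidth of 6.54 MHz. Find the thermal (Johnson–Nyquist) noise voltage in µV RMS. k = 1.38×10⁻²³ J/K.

V_n = √(4kTRB)
4kTRB = 4 × 1.38×10⁻²³ × 290 × 3.16×10² × 6.54×10⁶ = 3.31×10⁻¹¹ V²
V_n = √(3.31×10⁻¹¹) = 5.75×10⁻⁶ V = 5.75 µV

5.75 µV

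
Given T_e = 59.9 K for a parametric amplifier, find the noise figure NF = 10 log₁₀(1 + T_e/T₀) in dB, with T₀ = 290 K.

0.815 dB

F = 1 + T_e/T₀ = 1 + 59.9/290 = 1.20655
NF = 10 log₁₀(1.20655) = 0.815 dB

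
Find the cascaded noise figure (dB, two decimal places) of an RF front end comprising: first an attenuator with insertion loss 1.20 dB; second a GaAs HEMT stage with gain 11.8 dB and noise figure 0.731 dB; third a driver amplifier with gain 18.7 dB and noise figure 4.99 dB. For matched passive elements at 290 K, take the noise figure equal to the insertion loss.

2.42 dB

Convert to linear (a loss of L dB is a gain of −L dB): F_i = 10^(NF_i/10), G_i = 10^(G_i,dB/10)
  Stage 1: F_1 = 10^(1.20/10) = 1.318, G_1 = 10^(−1.20/10) = 0.7586
  Stage 2: F_2 = 10^(0.731/10) = 1.183, G_2 = 10^(11.8/10) = 15.14
  Stage 3: F_3 = 10^(4.99/10) = 3.155, G_3 = 10^(18.7/10) = 74.13
Friis cascade:
  F = 1.318 + (1.183 − 1)/0.7586 + (3.155 − 1)/11.48 = 1.748
NF = 10 log₁₀(1.748) = 2.42 dB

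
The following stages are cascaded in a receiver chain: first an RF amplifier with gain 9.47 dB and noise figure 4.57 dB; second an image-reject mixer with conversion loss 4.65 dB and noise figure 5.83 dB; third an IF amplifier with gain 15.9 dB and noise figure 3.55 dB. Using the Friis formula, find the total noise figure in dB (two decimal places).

5.56 dB

Convert to linear (a loss of L dB is a gain of −L dB): F_i = 10^(NF_i/10), G_i = 10^(G_i,dB/10)
  Stage 1: F_1 = 10^(4.57/10) = 2.864, G_1 = 10^(9.47/10) = 8.851
  Stage 2: F_2 = 10^(5.83/10) = 3.828, G_2 = 10^(−4.65/10) = 0.3428
  Stage 3: F_3 = 10^(3.55/10) = 2.265, G_3 = 10^(15.9/10) = 38.90
Friis cascade:
  F = 2.864 + (3.828 − 1)/8.851 + (2.265 − 1)/3.034 = 3.601
NF = 10 log₁₀(3.601) = 5.56 dB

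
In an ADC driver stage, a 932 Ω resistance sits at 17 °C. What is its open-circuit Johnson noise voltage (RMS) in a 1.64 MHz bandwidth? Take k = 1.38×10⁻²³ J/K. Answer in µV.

4.95 µV

T = 17 °C + 273.15 = 290.15 K
V_n = √(4kTRB)
4kTRB = 4 × 1.38×10⁻²³ × 290.15 × 9.32×10² × 1.64×10⁶ = 2.45×10⁻¹¹ V²
V_n = √(2.45×10⁻¹¹) = 4.95×10⁻⁶ V = 4.95 µV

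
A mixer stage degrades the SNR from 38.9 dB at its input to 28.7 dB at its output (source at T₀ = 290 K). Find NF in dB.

10.2 dB

NF (dB) = SNR_in(dB) − SNR_out(dB) when the source is at T₀
NF = 38.9 − 28.7 = 10.2 dB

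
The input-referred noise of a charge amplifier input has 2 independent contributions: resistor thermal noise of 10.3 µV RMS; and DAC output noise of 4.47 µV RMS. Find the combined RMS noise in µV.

Uncorrelated sources add in power (mean-square): V_tot = √(ΣV_i²)
V_tot = √[(1.03×10⁻⁵)² + (4.47×10⁻⁶)²] = 1.12×10⁻⁵ V = 11.2 µV

11.2 µV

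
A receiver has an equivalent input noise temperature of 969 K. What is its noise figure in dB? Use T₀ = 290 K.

F = 1 + T_e/T₀ = 1 + 969/290 = 4.34138
NF = 10 log₁₀(4.34138) = 6.38 dB

6.38 dB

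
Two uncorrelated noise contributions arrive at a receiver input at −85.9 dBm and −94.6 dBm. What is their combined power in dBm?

Convert to linear, add, convert back:
P₁ = 2.57×10⁻¹² W, P₂ = 3.47×10⁻¹³ W
P_tot = 2.92×10⁻¹² W → 10 log₁₀(P_tot / 10⁻³) = −85.4 dBm

−85.4 dBm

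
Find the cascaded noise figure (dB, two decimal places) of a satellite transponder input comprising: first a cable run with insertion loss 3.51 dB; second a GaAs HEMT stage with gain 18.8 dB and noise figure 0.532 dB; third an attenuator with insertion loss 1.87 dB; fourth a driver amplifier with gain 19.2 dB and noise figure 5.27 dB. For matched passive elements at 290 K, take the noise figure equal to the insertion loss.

Convert to linear (a loss of L dB is a gain of −L dB): F_i = 10^(NF_i/10), G_i = 10^(G_i,dB/10)
  Stage 1: F_1 = 10^(3.51/10) = 2.244, G_1 = 10^(−3.51/10) = 0.4457
  Stage 2: F_2 = 10^(0.532/10) = 1.130, G_2 = 10^(18.8/10) = 75.86
  Stage 3: F_3 = 10^(1.87/10) = 1.538, G_3 = 10^(−1.87/10) = 0.6501
  Stage 4: F_4 = 10^(5.27/10) = 3.365, G_4 = 10^(19.2/10) = 83.18
Friis cascade:
  F = 2.244 + (1.130 − 1)/0.4457 + (1.538 − 1)/33.81 + (3.365 − 1)/21.98 = 2.660
NF = 10 log₁₀(2.660) = 4.25 dB

4.25 dB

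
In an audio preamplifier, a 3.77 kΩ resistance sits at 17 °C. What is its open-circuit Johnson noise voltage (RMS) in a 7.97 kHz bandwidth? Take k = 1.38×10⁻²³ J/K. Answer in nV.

T = 17 °C + 273.15 = 290.15 K
V_n = √(4kTRB)
4kTRB = 4 × 1.38×10⁻²³ × 290.15 × 3.77×10³ × 7.97×10³ = 4.81×10⁻¹³ V²
V_n = √(4.81×10⁻¹³) = 6.94×10⁻⁷ V = 694 nV

694 nV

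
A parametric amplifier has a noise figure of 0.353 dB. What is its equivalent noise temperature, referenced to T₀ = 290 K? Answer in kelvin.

F = 10^(0.353/10) = 1.08468
T_e = (F − 1)·T₀ = (1.08468 − 1) × 290 = 24.6 K

24.6 K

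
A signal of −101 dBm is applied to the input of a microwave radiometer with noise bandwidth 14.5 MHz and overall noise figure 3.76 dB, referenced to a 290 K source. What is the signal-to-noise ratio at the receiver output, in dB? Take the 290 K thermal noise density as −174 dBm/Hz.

Noise floor: N = −174 + 10 log₁₀(B) + NF
10 log₁₀(1.45×10⁷) = 71.61 dB
N = −174 + 71.61 + 3.76 = −98.63 dBm
SNR = P_sig − N = −101 − (−98.63) = −2.37 dB → −2.4 dB

−2.4 dB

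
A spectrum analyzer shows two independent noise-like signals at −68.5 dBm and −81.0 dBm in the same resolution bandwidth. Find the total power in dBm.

Convert to linear, add, convert back:
P₁ = 1.41×10⁻¹⁰ W, P₂ = 7.94×10⁻¹² W
P_tot = 1.49×10⁻¹⁰ W → 10 log₁₀(P_tot / 10⁻³) = −68.3 dBm

−68.3 dBm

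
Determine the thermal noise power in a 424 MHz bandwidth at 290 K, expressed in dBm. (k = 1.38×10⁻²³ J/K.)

P_n = kTB = 1.38×10⁻²³ × 290 × 4.24×10⁸ = 1.70×10⁻¹² W
In dBm: 10 log₁₀(1.70×10⁻¹² / 10⁻³) = −87.7 dBm

−87.7 dBm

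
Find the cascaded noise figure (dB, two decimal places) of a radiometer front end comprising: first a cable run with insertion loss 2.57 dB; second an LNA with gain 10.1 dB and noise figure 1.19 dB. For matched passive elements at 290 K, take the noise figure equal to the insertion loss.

3.76 dB

Convert to linear (a loss of L dB is a gain of −L dB): F_i = 10^(NF_i/10), G_i = 10^(G_i,dB/10)
  Stage 1: F_1 = 10^(2.57/10) = 1.807, G_1 = 10^(−2.57/10) = 0.5534
  Stage 2: F_2 = 10^(1.19/10) = 1.315, G_2 = 10^(10.1/10) = 10.23
Friis cascade:
  F = 1.807 + (1.315 − 1)/0.5534 = 2.377
NF = 10 log₁₀(2.377) = 3.76 dB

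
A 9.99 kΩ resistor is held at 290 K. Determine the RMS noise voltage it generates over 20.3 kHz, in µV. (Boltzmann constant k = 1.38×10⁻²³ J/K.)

1.80 µV

V_n = √(4kTRB)
4kTRB = 4 × 1.38×10⁻²³ × 290 × 9.99×10³ × 2.03×10⁴ = 3.25×10⁻¹² V²
V_n = √(3.25×10⁻¹²) = 1.80×10⁻⁶ V = 1.80 µV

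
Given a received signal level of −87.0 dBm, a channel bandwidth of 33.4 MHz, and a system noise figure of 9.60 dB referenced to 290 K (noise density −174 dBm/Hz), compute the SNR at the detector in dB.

Noise floor: N = −174 + 10 log₁₀(B) + NF
10 log₁₀(3.34×10⁷) = 75.24 dB
N = −174 + 75.24 + 9.60 = −89.16 dBm
SNR = P_sig − N = −87.0 − (−89.16) = 2.16 dB → 2.2 dB

2.2 dB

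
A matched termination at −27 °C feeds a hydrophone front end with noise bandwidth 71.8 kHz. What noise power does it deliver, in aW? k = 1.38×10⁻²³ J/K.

244 aW

T = −27 °C + 273.15 = 246.15 K
P_n = kTB = 1.38×10⁻²³ × 246.15 × 7.18×10⁴ = 2.44×10⁻¹⁶ W = 244 aW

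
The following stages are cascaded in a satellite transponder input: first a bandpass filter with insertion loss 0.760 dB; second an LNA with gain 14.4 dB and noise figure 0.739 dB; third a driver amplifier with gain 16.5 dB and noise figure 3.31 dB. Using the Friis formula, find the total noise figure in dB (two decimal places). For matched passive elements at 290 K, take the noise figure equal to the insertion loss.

Convert to linear (a loss of L dB is a gain of −L dB): F_i = 10^(NF_i/10), G_i = 10^(G_i,dB/10)
  Stage 1: F_1 = 10^(0.760/10) = 1.191, G_1 = 10^(−0.760/10) = 0.8395
  Stage 2: F_2 = 10^(0.739/10) = 1.185, G_2 = 10^(14.4/10) = 27.54
  Stage 3: F_3 = 10^(3.31/10) = 2.143, G_3 = 10^(16.5/10) = 44.67
Friis cascade:
  F = 1.191 + (1.185 − 1)/0.8395 + (2.143 − 1)/23.12 = 1.462
NF = 10 log₁₀(1.462) = 1.65 dB

1.65 dB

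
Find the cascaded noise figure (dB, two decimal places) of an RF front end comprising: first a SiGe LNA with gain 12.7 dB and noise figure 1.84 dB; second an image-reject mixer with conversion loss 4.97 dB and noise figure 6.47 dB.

Convert to linear (a loss of L dB is a gain of −L dB): F_i = 10^(NF_i/10), G_i = 10^(G_i,dB/10)
  Stage 1: F_1 = 10^(1.84/10) = 1.528, G_1 = 10^(12.7/10) = 18.62
  Stage 2: F_2 = 10^(6.47/10) = 4.436, G_2 = 10^(−4.97/10) = 0.3184
Friis cascade:
  F = 1.528 + (4.436 − 1)/18.62 = 1.712
NF = 10 log₁₀(1.712) = 2.34 dB

2.34 dB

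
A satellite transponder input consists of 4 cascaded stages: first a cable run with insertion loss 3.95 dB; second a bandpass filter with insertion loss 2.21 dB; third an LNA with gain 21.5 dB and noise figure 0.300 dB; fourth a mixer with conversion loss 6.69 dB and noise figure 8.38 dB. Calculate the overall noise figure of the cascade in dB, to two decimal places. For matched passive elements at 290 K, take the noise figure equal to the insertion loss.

6.63 dB

Convert to linear (a loss of L dB is a gain of −L dB): F_i = 10^(NF_i/10), G_i = 10^(G_i,dB/10)
  Stage 1: F_1 = 10^(3.95/10) = 2.483, G_1 = 10^(−3.95/10) = 0.4027
  Stage 2: F_2 = 10^(2.21/10) = 1.663, G_2 = 10^(−2.21/10) = 0.6012
  Stage 3: F_3 = 10^(0.300/10) = 1.072, G_3 = 10^(21.5/10) = 141.3
  Stage 4: F_4 = 10^(8.38/10) = 6.887, G_4 = 10^(−6.69/10) = 0.2143
Friis cascade:
  F = 2.483 + (1.663 − 1)/0.4027 + (1.072 − 1)/0.2421 + (6.887 − 1)/34.20 = 4.598
NF = 10 log₁₀(4.598) = 6.63 dB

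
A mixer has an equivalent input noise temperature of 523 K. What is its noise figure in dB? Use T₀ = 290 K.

4.48 dB

F = 1 + T_e/T₀ = 1 + 523/290 = 2.80345
NF = 10 log₁₀(2.80345) = 4.48 dB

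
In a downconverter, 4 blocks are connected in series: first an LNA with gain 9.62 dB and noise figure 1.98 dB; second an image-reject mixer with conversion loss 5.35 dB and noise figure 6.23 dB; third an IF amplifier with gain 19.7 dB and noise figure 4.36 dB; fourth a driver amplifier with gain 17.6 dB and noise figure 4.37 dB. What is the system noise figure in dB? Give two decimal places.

Convert to linear (a loss of L dB is a gain of −L dB): F_i = 10^(NF_i/10), G_i = 10^(G_i,dB/10)
  Stage 1: F_1 = 10^(1.98/10) = 1.578, G_1 = 10^(9.62/10) = 9.162
  Stage 2: F_2 = 10^(6.23/10) = 4.198, G_2 = 10^(−5.35/10) = 0.2917
  Stage 3: F_3 = 10^(4.36/10) = 2.729, G_3 = 10^(19.7/10) = 93.33
  Stage 4: F_4 = 10^(4.37/10) = 2.735, G_4 = 10^(17.6/10) = 57.54
Friis cascade:
  F = 1.578 + (4.198 − 1)/9.162 + (2.729 − 1)/2.673 + (2.735 − 1)/249.5 = 2.580
NF = 10 log₁₀(2.580) = 4.12 dB

4.12 dB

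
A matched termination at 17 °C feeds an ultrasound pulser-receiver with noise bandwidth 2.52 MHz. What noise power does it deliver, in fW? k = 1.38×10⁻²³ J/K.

T = 17 °C + 273.15 = 290.15 K
P_n = kTB = 1.38×10⁻²³ × 290.15 × 2.52×10⁶ = 1.01×10⁻¹⁴ W = 10.1 fW

10.1 fW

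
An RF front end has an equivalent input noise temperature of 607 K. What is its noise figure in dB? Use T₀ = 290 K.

4.90 dB

F = 1 + T_e/T₀ = 1 + 607/290 = 3.0931
NF = 10 log₁₀(3.0931) = 4.90 dB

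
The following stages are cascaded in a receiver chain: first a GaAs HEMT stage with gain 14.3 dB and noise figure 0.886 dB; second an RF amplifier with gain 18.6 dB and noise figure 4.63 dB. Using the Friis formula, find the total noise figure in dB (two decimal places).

Convert to linear (a loss of L dB is a gain of −L dB): F_i = 10^(NF_i/10), G_i = 10^(G_i,dB/10)
  Stage 1: F_1 = 10^(0.886/10) = 1.226, G_1 = 10^(14.3/10) = 26.92
  Stage 2: F_2 = 10^(4.63/10) = 2.904, G_2 = 10^(18.6/10) = 72.44
Friis cascade:
  F = 1.226 + (2.904 − 1)/26.92 = 1.297
NF = 10 log₁₀(1.297) = 1.13 dB

1.13 dB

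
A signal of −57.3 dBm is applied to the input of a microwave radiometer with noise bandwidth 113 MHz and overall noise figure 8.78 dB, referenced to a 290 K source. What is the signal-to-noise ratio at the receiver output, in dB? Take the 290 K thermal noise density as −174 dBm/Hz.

Noise floor: N = −174 + 10 log₁₀(B) + NF
10 log₁₀(1.13×10⁸) = 80.53 dB
N = −174 + 80.53 + 8.78 = −84.69 dBm
SNR = P_sig − N = −57.3 − (−84.69) = 27.39 dB → 27.4 dB

27.4 dB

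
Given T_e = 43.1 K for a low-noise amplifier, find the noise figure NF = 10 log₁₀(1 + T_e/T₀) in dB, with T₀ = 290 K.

0.602 dB

F = 1 + T_e/T₀ = 1 + 43.1/290 = 1.14862
NF = 10 log₁₀(1.14862) = 0.602 dB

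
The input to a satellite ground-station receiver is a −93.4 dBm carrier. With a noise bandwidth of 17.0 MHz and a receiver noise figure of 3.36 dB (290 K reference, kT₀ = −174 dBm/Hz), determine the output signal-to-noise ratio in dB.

Noise floor: N = −174 + 10 log₁₀(B) + NF
10 log₁₀(1.70×10⁷) = 72.3 dB
N = −174 + 72.3 + 3.36 = −98.34 dBm
SNR = P_sig − N = −93.4 − (−98.34) = 4.94 dB → 4.9 dB

4.9 dB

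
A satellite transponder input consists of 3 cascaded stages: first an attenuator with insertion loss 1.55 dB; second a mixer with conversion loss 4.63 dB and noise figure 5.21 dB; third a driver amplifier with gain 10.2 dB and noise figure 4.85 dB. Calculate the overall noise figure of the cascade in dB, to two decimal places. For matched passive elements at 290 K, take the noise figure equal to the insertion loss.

11.23 dB

Convert to linear (a loss of L dB is a gain of −L dB): F_i = 10^(NF_i/10), G_i = 10^(G_i,dB/10)
  Stage 1: F_1 = 10^(1.55/10) = 1.429, G_1 = 10^(−1.55/10) = 0.6998
  Stage 2: F_2 = 10^(5.21/10) = 3.319, G_2 = 10^(−4.63/10) = 0.3443
  Stage 3: F_3 = 10^(4.85/10) = 3.055, G_3 = 10^(10.2/10) = 10.47
Friis cascade:
  F = 1.429 + (3.319 − 1)/0.6998 + (3.055 − 1)/0.2410 = 13.27
NF = 10 log₁₀(13.27) = 11.23 dB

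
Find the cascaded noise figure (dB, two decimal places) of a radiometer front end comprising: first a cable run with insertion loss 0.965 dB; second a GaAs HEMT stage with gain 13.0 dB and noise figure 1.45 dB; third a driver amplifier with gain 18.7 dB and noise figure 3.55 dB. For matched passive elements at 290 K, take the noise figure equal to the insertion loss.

2.61 dB

Convert to linear (a loss of L dB is a gain of −L dB): F_i = 10^(NF_i/10), G_i = 10^(G_i,dB/10)
  Stage 1: F_1 = 10^(0.965/10) = 1.249, G_1 = 10^(−0.965/10) = 0.8008
  Stage 2: F_2 = 10^(1.45/10) = 1.396, G_2 = 10^(13.0/10) = 19.95
  Stage 3: F_3 = 10^(3.55/10) = 2.265, G_3 = 10^(18.7/10) = 74.13
Friis cascade:
  F = 1.249 + (1.396 − 1)/0.8008 + (2.265 − 1)/15.98 = 1.823
NF = 10 log₁₀(1.823) = 2.61 dB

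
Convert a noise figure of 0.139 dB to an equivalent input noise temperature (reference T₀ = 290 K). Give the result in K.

9.43 K

F = 10^(0.139/10) = 1.03252
T_e = (F − 1)·T₀ = (1.03252 − 1) × 290 = 9.43 K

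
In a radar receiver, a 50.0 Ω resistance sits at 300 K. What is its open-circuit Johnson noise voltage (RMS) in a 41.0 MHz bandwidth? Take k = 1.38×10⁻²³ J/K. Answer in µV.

V_n = √(4kTRB)
4kTRB = 4 × 1.38×10⁻²³ × 300 × 5.00×10¹ × 4.10×10⁷ = 3.39×10⁻¹¹ V²
V_n = √(3.39×10⁻¹¹) = 5.83×10⁻⁶ V = 5.83 µV

5.83 µV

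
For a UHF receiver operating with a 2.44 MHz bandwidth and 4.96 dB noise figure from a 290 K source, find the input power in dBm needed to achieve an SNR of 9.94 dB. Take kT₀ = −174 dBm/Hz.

Sensitivity = −174 + 10 log₁₀(B) + NF + SNR_min
= −174 + 63.87 + 4.96 + 9.94
= −95.23 dBm → −95.2 dBm

−95.2 dBm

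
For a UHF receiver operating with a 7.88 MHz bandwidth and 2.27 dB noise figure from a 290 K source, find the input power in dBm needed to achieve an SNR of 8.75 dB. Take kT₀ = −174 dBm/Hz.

−94.0 dBm

Sensitivity = −174 + 10 log₁₀(B) + NF + SNR_min
= −174 + 68.97 + 2.27 + 8.75
= −94.01 dBm → −94.0 dBm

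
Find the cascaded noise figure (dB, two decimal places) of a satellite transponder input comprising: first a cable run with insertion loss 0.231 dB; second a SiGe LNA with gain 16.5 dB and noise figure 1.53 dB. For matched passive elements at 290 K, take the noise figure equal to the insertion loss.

Convert to linear (a loss of L dB is a gain of −L dB): F_i = 10^(NF_i/10), G_i = 10^(G_i,dB/10)
  Stage 1: F_1 = 10^(0.231/10) = 1.055, G_1 = 10^(−0.231/10) = 0.9482
  Stage 2: F_2 = 10^(1.53/10) = 1.422, G_2 = 10^(16.5/10) = 44.67
Friis cascade:
  F = 1.055 + (1.422 − 1)/0.9482 = 1.500
NF = 10 log₁₀(1.500) = 1.76 dB

1.76 dB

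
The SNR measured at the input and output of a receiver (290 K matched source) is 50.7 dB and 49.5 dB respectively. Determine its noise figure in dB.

1.2 dB

NF (dB) = SNR_in(dB) − SNR_out(dB) when the source is at T₀
NF = 50.7 − 49.5 = 1.2 dB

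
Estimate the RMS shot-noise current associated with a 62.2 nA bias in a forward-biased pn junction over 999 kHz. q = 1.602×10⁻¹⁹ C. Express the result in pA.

I_n = √(2qI·B)
2qI·B = 2 × 1.602×10⁻¹⁹ × 6.22×10⁻⁸ × 9.99×10⁵ = 1.99×10⁻²⁰ A²
I_n = √(1.99×10⁻²⁰) = 1.41×10⁻¹⁰ A = 141 pA

141 pA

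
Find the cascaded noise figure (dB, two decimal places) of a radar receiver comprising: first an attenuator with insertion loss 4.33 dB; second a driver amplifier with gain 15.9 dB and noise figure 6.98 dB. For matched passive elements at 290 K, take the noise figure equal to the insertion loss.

11.31 dB

Convert to linear (a loss of L dB is a gain of −L dB): F_i = 10^(NF_i/10), G_i = 10^(G_i,dB/10)
  Stage 1: F_1 = 10^(4.33/10) = 2.710, G_1 = 10^(−4.33/10) = 0.3690
  Stage 2: F_2 = 10^(6.98/10) = 4.989, G_2 = 10^(15.9/10) = 38.90
Friis cascade:
  F = 2.710 + (4.989 − 1)/0.3690 = 13.52
NF = 10 log₁₀(13.52) = 11.31 dB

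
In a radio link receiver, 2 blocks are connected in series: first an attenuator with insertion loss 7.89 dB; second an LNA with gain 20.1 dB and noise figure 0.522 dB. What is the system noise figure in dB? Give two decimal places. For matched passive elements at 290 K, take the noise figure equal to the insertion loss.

8.41 dB

Convert to linear (a loss of L dB is a gain of −L dB): F_i = 10^(NF_i/10), G_i = 10^(G_i,dB/10)
  Stage 1: F_1 = 10^(7.89/10) = 6.152, G_1 = 10^(−7.89/10) = 0.1626
  Stage 2: F_2 = 10^(0.522/10) = 1.128, G_2 = 10^(20.1/10) = 102.3
Friis cascade:
  F = 6.152 + (1.128 − 1)/0.1626 = 6.937
NF = 10 log₁₀(6.937) = 8.41 dB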